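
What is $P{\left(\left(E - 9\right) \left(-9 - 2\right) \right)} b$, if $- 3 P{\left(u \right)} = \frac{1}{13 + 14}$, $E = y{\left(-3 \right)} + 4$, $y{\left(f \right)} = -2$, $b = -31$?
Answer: $\frac{31}{81} \approx 0.38272$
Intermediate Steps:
$E = 2$ ($E = -2 + 4 = 2$)
$P{\left(u \right)} = - \frac{1}{81}$ ($P{\left(u \right)} = - \frac{1}{3 \left(13 + 14\right)} = - \frac{1}{3 \cdot 27} = \left(- \frac{1}{3}\right) \frac{1}{27} = - \frac{1}{81}$)
$P{\left(\left(E - 9\right) \left(-9 - 2\right) \right)} b = \left(- \frac{1}{81}\right) \left(-31\right) = \frac{31}{81}$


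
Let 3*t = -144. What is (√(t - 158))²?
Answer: -206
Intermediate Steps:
t = -48 (t = (⅓)*(-144) = -48)
(√(t - 158))² = (√(-48 - 158))² = (√(-206))² = (I*√206)² = -206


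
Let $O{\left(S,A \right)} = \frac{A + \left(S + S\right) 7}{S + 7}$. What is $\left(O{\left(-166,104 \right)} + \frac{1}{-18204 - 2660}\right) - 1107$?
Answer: $- \frac{1208672437}{1105792} \approx -1093.0$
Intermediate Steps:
$O{\left(S,A \right)} = \frac{A + 14 S}{7 + S}$ ($O{\left(S,A \right)} = \frac{A + 2 S 7}{7 + S} = \frac{A + 14 S}{7 + S}$)
$\left(O{\left(-166,104 \right)} + \frac{1}{-18204 - 2660}\right) - 1107 = \left(\frac{104 + 14 \left(-166\right)}{7 - 166} + \frac{1}{-18204 - 2660}\right) - 1107 = \left(\frac{104 - 2324}{-159} + \frac{1}{-20864}\right) - 1107 = \left(\left(- \frac{1}{159}\right) \left(-2220\right) - \frac{1}{20864}\right) - 1107 = \left(\frac{740}{53} - \frac{1}{20864}\right) - 1107 = \frac{15439307}{1105792} - 1107 = - \frac{1208672437}{1105792}$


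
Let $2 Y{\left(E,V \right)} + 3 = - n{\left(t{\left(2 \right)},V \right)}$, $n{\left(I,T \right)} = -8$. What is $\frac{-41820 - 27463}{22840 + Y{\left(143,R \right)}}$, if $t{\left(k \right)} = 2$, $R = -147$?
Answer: $- \frac{138566}{45685} \approx -3.0331$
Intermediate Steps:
$Y{\left(E,V \right)} = \frac{5}{2}$ ($Y{\left(E,V \right)} = - \frac{3}{2} + \frac{\left(-1\right) \left(-8\right)}{2} = - \frac{3}{2} + \frac{1}{2} \cdot 8 = - \frac{3}{2} + 4 = \frac{5}{2}$)
$\frac{-41820 - 27463}{22840 + Y{\left(143,R \right)}} = \frac{-41820 - 27463}{22840 + \frac{5}{2}} = - \frac{69283}{\frac{45685}{2}} = \left(-69283\right) \frac{2}{45685} = - \frac{138566}{45685}$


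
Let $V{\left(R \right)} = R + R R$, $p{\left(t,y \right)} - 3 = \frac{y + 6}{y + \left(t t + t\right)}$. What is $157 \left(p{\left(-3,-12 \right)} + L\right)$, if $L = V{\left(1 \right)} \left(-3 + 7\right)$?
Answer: $1884$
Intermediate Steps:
$p{\left(t,y \right)} = 3 + \frac{6 + y}{t + y + t^{2}}$ ($p{\left(t,y \right)} = 3 + \frac{y + 6}{y + \left(t t + t\right)} = 3 + \frac{6 + y}{y + \left(t^{2} + t\right)} = 3 + \frac{6 + y}{y + \left(t + t^{2}\right)} = 3 + \frac{6 + y}{t + y + t^{2}}$)
$V{\left(R \right)} = R + R^{2}$
$L = 8$ ($L = 1 \left(1 + 1\right) \left(-3 + 7\right) = 1 \cdot 2 \cdot 4 = 2 \cdot 4 = 8$)
$157 \left(p{\left(-3,-12 \right)} + L\right) = 157 \left(\frac{6 + 3 \left(-3\right) + 3 \left(-3\right)^{2} + 4 \left(-12\right)}{-3 - 12 + \left(-3\right)^{2}} + 8\right) = 157 \left(\frac{6 - 9 + 3 \cdot 9 - 48}{-3 - 12 + 9} + 8\right) = 157 \left(\frac{6 - 9 + 27 - 48}{-6} + 8\right) = 157 \left(\left(- \frac{1}{6}\right) \left(-24\right) + 8\right) = 157 \left(4 + 8\right) = 157 \cdot 12 = 1884$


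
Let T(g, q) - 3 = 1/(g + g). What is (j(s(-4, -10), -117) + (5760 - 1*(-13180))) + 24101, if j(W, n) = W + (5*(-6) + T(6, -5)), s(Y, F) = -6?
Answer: 516097/12 ≈ 43008.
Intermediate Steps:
T(g, q) = 3 + 1/(2*g) (T(g, q) = 3 + 1/(g + g) = 3 + 1/(2*g))
j(W, n) = -323/12 + W (j(W, n) = W + (5*(-6) + (3 + (½)/6)) = W + (-30 + (3 + (½)*(⅙))) = W + (-30 + (3 + 1/12)) = W + (-30 + 37/12) = W - 323/12 = -323/12 + W)
(j(s(-4, -10), -117) + (5760 - 1*(-13180))) + 24101 = ((-323/12 - 6) + (5760 - 1*(-13180))) + 24101 = (-395/12 + (5760 + 13180)) + 24101 = (-395/12 + 18940) + 24101 = 226885/12 + 24101 = 516097/12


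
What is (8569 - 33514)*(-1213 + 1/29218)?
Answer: 884086546185/29218 ≈ 3.0258e+7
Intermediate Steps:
(8569 - 33514)*(-1213 + 1/29218) = -24945*(-1213 + 1/29218) = -24945*(-35441433/29218) = 884086546185/29218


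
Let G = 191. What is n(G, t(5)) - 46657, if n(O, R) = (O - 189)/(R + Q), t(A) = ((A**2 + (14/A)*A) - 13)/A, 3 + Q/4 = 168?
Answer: -77590586/1663 ≈ -46657.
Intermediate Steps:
Q = 660 (Q = -12 + 4*168 = -12 + 672 = 660)
t(A) = (1 + A**2)/A (t(A) = ((A**2 + 14) - 13)/A = ((14 + A**2) - 13)/A = (1 + A**2)/A)
n(O, R) = (-189 + O)/(660 + R) (n(O, R) = (O - 189)/(R + 660) = (-189 + O)/(660 + R))
n(G, t(5)) - 46657 = (-189 + 191)/(660 + (5 + 1/5)) - 46657 = 2/(660 + (5 + 1/5)) - 46657 = 2/(660 + 26/5) - 46657 = 2/(3326/5) - 46657 = (5/3326)*2 - 46657 = 5/1663 - 46657 = -77590586/1663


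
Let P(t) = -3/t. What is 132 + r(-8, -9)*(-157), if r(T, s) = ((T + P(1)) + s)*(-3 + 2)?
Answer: -3008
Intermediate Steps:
r(T, s) = 3 - T - s (r(T, s) = ((T - 3/1) + s)*(-3 + 2) = ((T - 3*1) + s)*(-1) = ((T - 3) + s)*(-1) = ((-3 + T) + s)*(-1) = (-3 + T + s)*(-1) = 3 - T - s)
132 + r(-8, -9)*(-157) = 132 + (3 - 1*(-8) - 1*(-9))*(-157) = 132 + (3 + 8 + 9)*(-157) = 132 + 20*(-157) = 132 - 3140 = -3008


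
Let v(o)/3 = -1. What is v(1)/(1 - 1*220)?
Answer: 1/73 ≈ 0.013699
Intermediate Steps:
v(o) = -3 (v(o) = 3*(-1) = -3)
v(1)/(1 - 1*220) = -3/(1 - 1*220) = -3/(1 - 220) = -3/(-219) = -3*(-1/219) = 1/73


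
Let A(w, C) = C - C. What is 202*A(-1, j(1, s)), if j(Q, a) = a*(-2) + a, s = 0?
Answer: 0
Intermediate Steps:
j(Q, a) = -a (j(Q, a) = -2*a + a = -a)
A(w, C) = 0
202*A(-1, j(1, s)) = 202*0 = 0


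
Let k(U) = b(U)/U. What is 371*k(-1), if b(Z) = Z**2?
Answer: -371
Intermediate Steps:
k(U) = U (k(U) = U**2/U = U)
371*k(-1) = 371*(-1) = -371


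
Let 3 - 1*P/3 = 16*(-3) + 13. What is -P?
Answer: -114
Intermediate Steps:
P = 114 (P = 9 - 3*(16*(-3) + 13) = 9 - 3*(-48 + 13) = 9 - 3*(-35) = 9 + 105 = 114)
-P = -1*114 = -114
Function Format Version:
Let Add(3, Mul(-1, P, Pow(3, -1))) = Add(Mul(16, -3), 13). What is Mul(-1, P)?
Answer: -114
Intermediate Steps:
P = 114 (P = Add(9, Mul(-3, Add(Mul(16, -3), 13))) = Add(9, Mul(-3, Add(-48, 13))) = Add(9, Mul(-3, -35)) = Add(9, 105) = 114)
Mul(-1, P) = Mul(-1, 114) = -114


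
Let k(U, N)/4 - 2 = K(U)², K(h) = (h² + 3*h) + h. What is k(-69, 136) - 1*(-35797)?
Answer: 80496705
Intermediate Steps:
K(h) = h² + 4*h
k(U, N) = 8 + 4*U²*(4 + U)² (k(U, N) = 8 + 4*(U*(4 + U))² = 8 + 4*(U²*(4 + U)²) = 8 + 4*U²*(4 + U)²)
k(-69, 136) - 1*(-35797) = (8 + 4*(-69)²*(4 - 69)²) - 1*(-35797) = (8 + 4*4761*(-65)²) + 35797 = (8 + 4*4761*4225) + 35797 = (8 + 80460900) + 35797 = 80460908 + 35797 = 80496705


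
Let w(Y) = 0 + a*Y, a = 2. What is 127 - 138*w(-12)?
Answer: 3439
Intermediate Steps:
w(Y) = 2*Y (w(Y) = 0 + 2*Y = 2*Y)
127 - 138*w(-12) = 127 - 276*(-12) = 127 - 138*(-24) = 127 + 3312 = 3439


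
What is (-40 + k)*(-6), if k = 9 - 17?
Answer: 288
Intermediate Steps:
k = -8
(-40 + k)*(-6) = (-40 - 8)*(-6) = -48*(-6) = 288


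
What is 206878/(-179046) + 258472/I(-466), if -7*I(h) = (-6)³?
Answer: 45904756/5481 ≈ 8375.3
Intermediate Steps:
I(h) = 216/7 (I(h) = -⅐*(-6)³ = -⅐*(-216) = 216/7)
206878/(-179046) + 258472/I(-466) = 206878/(-179046) + 258472/(216/7) = 206878*(-1/179046) + 258472*(7/216) = -2111/1827 + 226163/27 = 45904756/5481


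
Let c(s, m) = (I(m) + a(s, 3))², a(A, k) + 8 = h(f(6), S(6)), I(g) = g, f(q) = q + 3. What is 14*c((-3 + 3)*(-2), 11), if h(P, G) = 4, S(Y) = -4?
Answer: 686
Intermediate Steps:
f(q) = 3 + q
a(A, k) = -4 (a(A, k) = -8 + 4 = -4)
c(s, m) = (-4 + m)² (c(s, m) = (m - 4)² = (-4 + m)²)
14*c((-3 + 3)*(-2), 11) = 14*(-4 + 11)² = 14*7² = 14*49 = 686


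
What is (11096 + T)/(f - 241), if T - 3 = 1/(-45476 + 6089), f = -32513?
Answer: -218578156/645040899 ≈ -0.33886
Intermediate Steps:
T = 118160/39387 (T = 3 + 1/(-45476 + 6089) = 3 + 1/(-39387) = 3 - 1/39387 = 118160/39387 ≈ 3.0000)
(11096 + T)/(f - 241) = (11096 + 118160/39387)/(-32513 - 241) = (437156312/39387)/(-32754) = (437156312/39387)*(-1/32754) = -218578156/645040899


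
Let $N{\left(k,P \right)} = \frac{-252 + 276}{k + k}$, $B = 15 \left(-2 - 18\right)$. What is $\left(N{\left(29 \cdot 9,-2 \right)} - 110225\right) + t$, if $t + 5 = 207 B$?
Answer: $- \frac{14992706}{87} \approx -1.7233 \cdot 10^{5}$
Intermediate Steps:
$B = -300$ ($B = 15 \left(-20\right) = -300$)
$N{\left(k,P \right)} = \frac{12}{k}$ ($N{\left(k,P \right)} = \frac{24}{2 k} = 24 \frac{1}{2 k} = \frac{12}{k}$)
$t = -62105$ ($t = -5 + 207 \left(-300\right) = -5 - 62100 = -62105$)
$\left(N{\left(29 \cdot 9,-2 \right)} - 110225\right) + t = \left(\frac{12}{29 \cdot 9} - 110225\right) - 62105 = \left(\frac{12}{261} - 110225\right) - 62105 = \left(12 \cdot \frac{1}{261} - 110225\right) - 62105 = \left(\frac{4}{87} - 110225\right) - 62105 = - \frac{9589571}{87} - 62105 = - \frac{14992706}{87}$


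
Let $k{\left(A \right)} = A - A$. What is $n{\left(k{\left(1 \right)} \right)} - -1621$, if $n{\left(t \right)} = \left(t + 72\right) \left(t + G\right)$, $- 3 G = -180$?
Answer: $5941$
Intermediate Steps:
$k{\left(A \right)} = 0$
$G = 60$ ($G = \left(- \frac{1}{3}\right) \left(-180\right) = 60$)
$n{\left(t \right)} = \left(60 + t\right) \left(72 + t\right)$ ($n{\left(t \right)} = \left(t + 72\right) \left(t + 60\right) = \left(72 + t\right) \left(60 + t\right) = \left(60 + t\right) \left(72 + t\right)$)
$n{\left(k{\left(1 \right)} \right)} - -1621 = \left(4320 + 0^{2} + 132 \cdot 0\right) - -1621 = \left(4320 + 0 + 0\right) + 1621 = 4320 + 1621 = 5941$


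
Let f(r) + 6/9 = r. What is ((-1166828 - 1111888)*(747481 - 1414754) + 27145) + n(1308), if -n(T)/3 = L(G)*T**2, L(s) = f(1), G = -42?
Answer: 1520523977749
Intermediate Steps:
f(r) = -2/3 + r
L(s) = 1/3 (L(s) = -2/3 + 1 = 1/3)
n(T) = -T**2
((-1166828 - 1111888)*(747481 - 1414754) + 27145) + n(1308) = ((-1166828 - 1111888)*(747481 - 1414754) + 27145) - 1*1308**2 = (-2278716*(-667273) + 27145) - 1*1710864 = (1520525661468 + 27145) - 1710864 = 1520525688613 - 1710864 = 1520523977749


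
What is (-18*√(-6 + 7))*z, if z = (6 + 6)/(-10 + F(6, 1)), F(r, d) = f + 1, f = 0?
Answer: 24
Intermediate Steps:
F(r, d) = 1 (F(r, d) = 0 + 1 = 1)
z = -4/3 (z = (6 + 6)/(-10 + 1) = 12/(-9) = 12*(-⅑) = -4/3 ≈ -1.3333)
(-18*√(-6 + 7))*z = -18*√(-6 + 7)*(-4/3) = -18*√1*(-4/3) = -18*1*(-4/3) = -18*(-4/3) = 24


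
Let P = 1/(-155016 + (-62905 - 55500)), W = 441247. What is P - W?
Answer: -120646195988/273421 ≈ -4.4125e+5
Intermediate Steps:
P = -1/273421 (P = 1/(-155016 - 118405) = 1/(-273421) = -1/273421 ≈ -3.6574e-6)
P - W = -1/273421 - 1*441247 = -1/273421 - 441247 = -120646195988/273421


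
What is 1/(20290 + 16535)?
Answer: 1/36825 ≈ 2.7155e-5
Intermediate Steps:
1/(20290 + 16535) = 1/36825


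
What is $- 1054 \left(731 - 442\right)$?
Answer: $-304606$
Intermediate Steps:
$- 1054 \left(731 - 442\right) = \left(-1054\right) 289 = -304606$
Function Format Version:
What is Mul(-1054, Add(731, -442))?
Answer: -304606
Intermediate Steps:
Mul(-1054, Add(731, -442)) = Mul(-1054, 289) = -304606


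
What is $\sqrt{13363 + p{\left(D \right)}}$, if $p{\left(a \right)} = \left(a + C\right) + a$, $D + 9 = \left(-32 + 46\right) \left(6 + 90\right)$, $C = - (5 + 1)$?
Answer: $\sqrt{16027} \approx 126.6$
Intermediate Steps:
$C = -6$ ($C = \left(-1\right) 6 = -6$)
$D = 1335$ ($D = -9 + \left(-32 + 46\right) \left(6 + 90\right) = -9 + 14 \cdot 96 = -9 + 1344 = 1335$)
$p{\left(a \right)} = -6 + 2 a$ ($p{\left(a \right)} = \left(a - 6\right) + a = \left(-6 + a\right) + a = -6 + 2 a$)
$\sqrt{13363 + p{\left(D \right)}} = \sqrt{13363 + \left(-6 + 2 \cdot 1335\right)} = \sqrt{13363 + \left(-6 + 2670\right)} = \sqrt{13363 + 2664} = \sqrt{16027}$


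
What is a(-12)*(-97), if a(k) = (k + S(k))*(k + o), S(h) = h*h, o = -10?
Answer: 281688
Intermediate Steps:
S(h) = h**2
a(k) = (-10 + k)*(k + k**2) (a(k) = (k + k**2)*(k - 10) = (k + k**2)*(-10 + k) = (-10 + k)*(k + k**2))
a(-12)*(-97) = -12*(-10 + (-12)**2 - 9*(-12))*(-97) = -12*(-10 + 144 + 108)*(-97) = -12*242*(-97) = -2904*(-97) = 281688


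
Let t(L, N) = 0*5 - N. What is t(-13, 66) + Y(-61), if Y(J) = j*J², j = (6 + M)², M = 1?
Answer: 182263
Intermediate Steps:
j = 49 (j = (6 + 1)² = 7² = 49)
Y(J) = 49*J²
t(L, N) = -N (t(L, N) = 0 - N = -N)
t(-13, 66) + Y(-61) = -1*66 + 49*(-61)² = -66 + 49*3721 = -66 + 182329 = 182263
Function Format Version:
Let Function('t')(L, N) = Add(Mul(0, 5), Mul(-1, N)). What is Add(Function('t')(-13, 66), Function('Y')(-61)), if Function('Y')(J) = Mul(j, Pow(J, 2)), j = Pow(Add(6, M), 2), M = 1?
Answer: 182263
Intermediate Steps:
j = 49 (j = Pow(Add(6, 1), 2) = Pow(7, 2) = 49)
Function('Y')(J) = Mul(49, Pow(J, 2))
Function('t')(L, N) = Mul(-1, N) (Function('t')(L, N) = Add(0, Mul(-1, N)) = Mul(-1, N))
Add(Function('t')(-13, 66), Function('Y')(-61)) = Add(Mul(-1, 66), Mul(49, Pow(-61, 2))) = Add(-66, Mul(49, 3721)) = Add(-66, 182329) = 182263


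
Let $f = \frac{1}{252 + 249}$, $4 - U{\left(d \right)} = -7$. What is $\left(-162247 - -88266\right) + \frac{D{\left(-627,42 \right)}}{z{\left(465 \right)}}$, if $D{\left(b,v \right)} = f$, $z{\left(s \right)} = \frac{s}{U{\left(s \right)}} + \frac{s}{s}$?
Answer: $- \frac{17642692945}{238476} \approx -73981.0$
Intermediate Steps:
$U{\left(d \right)} = 11$ ($U{\left(d \right)} = 4 - -7 = 4 + 7 = 11$)
$z{\left(s \right)} = 1 + \frac{s}{11}$ ($z{\left(s \right)} = \frac{s}{11} + \frac{s}{s} = s \frac{1}{11} + 1 = \frac{s}{11} + 1 = 1 + \frac{s}{11}$)
$f = \frac{1}{501} \approx 0.001996$
$D{\left(b,v \right)} = \frac{1}{501}$
$\left(-162247 - -88266\right) + \frac{D{\left(-627,42 \right)}}{z{\left(465 \right)}} = \left(-162247 - -88266\right) + \frac{1}{501 \left(1 + \frac{1}{11} \cdot 465\right)} = \left(-162247 + 88266\right) + \frac{1}{501 \left(1 + \frac{465}{11}\right)} = -73981 + \frac{1}{501 \cdot \frac{476}{11}} = -73981 + \frac{1}{501} \cdot \frac{11}{476} = -73981 + \frac{11}{238476} = - \frac{17642692945}{238476}$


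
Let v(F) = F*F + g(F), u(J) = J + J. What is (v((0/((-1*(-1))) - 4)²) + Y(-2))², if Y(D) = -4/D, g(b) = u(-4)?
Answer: 62500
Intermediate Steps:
u(J) = 2*J
g(b) = -8 (g(b) = 2*(-4) = -8)
v(F) = -8 + F² (v(F) = F*F - 8 = F² - 8 = -8 + F²)
(v((0/((-1*(-1))) - 4)²) + Y(-2))² = ((-8 + ((0/((-1*(-1))) - 4)²)²) - 4/(-2))² = ((-8 + ((0/1 - 4)²)²) - 4*(-½))² = ((-8 + ((0*1 - 4)²)²) + 2)² = ((-8 + ((0 - 4)²)²) + 2)² = ((-8 + ((-4)²)²) + 2)² = ((-8 + 16²) + 2)² = ((-8 + 256) + 2)² = (248 + 2)² = 250² = 62500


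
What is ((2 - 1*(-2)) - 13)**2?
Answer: 81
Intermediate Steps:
((2 - 1*(-2)) - 13)**2 = ((2 + 2) - 13)**2 = (4 - 13)**2 = (-9)**2 = 81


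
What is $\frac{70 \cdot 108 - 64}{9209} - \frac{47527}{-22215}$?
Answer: $\frac{604199783}{204577935} \approx 2.9534$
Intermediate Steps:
$\frac{70 \cdot 108 - 64}{9209} - \frac{47527}{-22215} = \left(7560 - 64\right) \frac{1}{9209} - - \frac{47527}{22215} = 7496 \cdot \frac{1}{9209} + \frac{47527}{22215} = \frac{7496}{9209} + \frac{47527}{22215} = \frac{604199783}{204577935}$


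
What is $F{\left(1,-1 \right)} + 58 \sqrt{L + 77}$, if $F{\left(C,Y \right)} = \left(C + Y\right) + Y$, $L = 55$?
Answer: $-1 + 116 \sqrt{33} \approx 665.37$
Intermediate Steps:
$F{\left(C,Y \right)} = C + 2 Y$
$F{\left(1,-1 \right)} + 58 \sqrt{L + 77} = \left(1 + 2 \left(-1\right)\right) + 58 \sqrt{55 + 77} = \left(1 - 2\right) + 58 \sqrt{132} = -1 + 58 \cdot 2 \sqrt{33} = -1 + 116 \sqrt{33}$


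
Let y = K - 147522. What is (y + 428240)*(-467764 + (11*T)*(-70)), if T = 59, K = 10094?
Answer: -149242973528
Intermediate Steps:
y = -137428 (y = 10094 - 147522 = -137428)
(y + 428240)*(-467764 + (11*T)*(-70)) = (-137428 + 428240)*(-467764 + (11*59)*(-70)) = 290812*(-467764 + 649*(-70)) = 290812*(-467764 - 45430) = 290812*(-513194) = -149242973528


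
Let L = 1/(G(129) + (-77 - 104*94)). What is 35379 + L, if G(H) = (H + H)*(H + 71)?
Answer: 1476967114/41747 ≈ 35379.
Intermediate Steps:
G(H) = 2*H*(71 + H) (G(H) = (2*H)*(71 + H) = 2*H*(71 + H))
L = 1/41747 (L = 1/(2*129*(71 + 129) + (-77 - 104*94)) = 1/(2*129*200 + (-77 - 9776)) = 1/(51600 - 9853) = 1/41747 ≈ 2.3954e-5)
35379 + L = 35379 + 1/41747 = 1476967114/41747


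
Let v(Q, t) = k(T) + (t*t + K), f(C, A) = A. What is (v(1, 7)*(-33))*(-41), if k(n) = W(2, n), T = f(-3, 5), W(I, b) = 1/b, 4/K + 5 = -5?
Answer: 330132/5 ≈ 66026.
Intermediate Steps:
K = -2/5 (K = 4/(-5 - 5) = 4/(-10) = 4*(-1/10) = -2/5 ≈ -0.40000)
T = 5
k(n) = 1/n
v(Q, t) = -1/5 + t**2 (v(Q, t) = 1/5 + (t*t - 2/5) = 1/5 + (t**2 - 2/5) = 1/5 + (-2/5 + t**2) = -1/5 + t**2)
(v(1, 7)*(-33))*(-41) = ((-1/5 + 7**2)*(-33))*(-41) = ((-1/5 + 49)*(-33))*(-41) = ((244/5)*(-33))*(-41) = -8052/5*(-41) = 330132/5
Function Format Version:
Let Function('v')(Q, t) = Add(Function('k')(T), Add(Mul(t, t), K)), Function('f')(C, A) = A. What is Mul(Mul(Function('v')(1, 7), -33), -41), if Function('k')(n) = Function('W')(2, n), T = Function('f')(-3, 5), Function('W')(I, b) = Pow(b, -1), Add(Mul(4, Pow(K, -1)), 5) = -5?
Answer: Rational(330132, 5) ≈ 66026.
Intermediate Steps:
K = Rational(-2, 5) (K = Mul(4, Pow(Add(-5, -5), -1)) = Mul(4, Pow(-10, -1)) = Mul(4, Rational(-1, 10)) = Rational(-2, 5) ≈ -0.40000)
T = 5
Function('k')(n) = Pow(n, -1)
Function('v')(Q, t) = Add(Rational(-1, 5), Pow(t, 2)) (Function('v')(Q, t) = Add(Pow(5, -1), Add(Mul(t, t), Rational(-2, 5))) = Add(Rational(1, 5), Add(Pow(t, 2), Rational(-2, 5))) = Add(Rational(1, 5), Add(Rational(-2, 5), Pow(t, 2))) = Add(Rational(-1, 5), Pow(t, 2)))
Mul(Mul(Function('v')(1, 7), -33), -41) = Mul(Mul(Add(Rational(-1, 5), Pow(7, 2)), -33), -41) = Mul(Mul(Add(Rational(-1, 5), 49), -33), -41) = Mul(Mul(Rational(244, 5), -33), -41) = Mul(Rational(-8052, 5), -41) = Rational(330132, 5)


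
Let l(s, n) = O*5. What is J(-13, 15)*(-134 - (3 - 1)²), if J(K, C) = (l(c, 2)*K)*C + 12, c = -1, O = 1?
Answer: 132894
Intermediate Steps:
l(s, n) = 5 (l(s, n) = 1*5 = 5)
J(K, C) = 12 + 5*C*K (J(K, C) = (5*K)*C + 12 = 5*C*K + 12 = 12 + 5*C*K)
J(-13, 15)*(-134 - (3 - 1)²) = (12 + 5*15*(-13))*(-134 - (3 - 1)²) = (12 - 975)*(-134 - 1*2²) = -963*(-134 - 1*4) = -963*(-134 - 4) = -963*(-138) = 132894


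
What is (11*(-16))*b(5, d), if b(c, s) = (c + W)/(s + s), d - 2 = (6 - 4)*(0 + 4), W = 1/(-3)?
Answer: -616/15 ≈ -41.067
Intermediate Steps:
W = -⅓ ≈ -0.33333
d = 10 (d = 2 + (6 - 4)*(0 + 4) = 2 + 2*4 = 2 + 8 = 10)
b(c, s) = (-⅓ + c)/(2*s) (b(c, s) = (c - ⅓)/(s + s) = (-⅓ + c)/((2*s)) = (-⅓ + c)*(1/(2*s)) = (-⅓ + c)/(2*s))
(11*(-16))*b(5, d) = (11*(-16))*((⅙)*(-1 + 3*5)/10) = -88*(-1 + 15)/(3*10) = -88*14/(3*10) = -176*7/30 = -616/15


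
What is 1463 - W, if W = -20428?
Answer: 21891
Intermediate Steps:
1463 - W = 1463 - 1*(-20428) = 1463 + 20428 = 21891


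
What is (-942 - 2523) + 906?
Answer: -2559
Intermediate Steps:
(-942 - 2523) + 906 = -3465 + 906 = -2559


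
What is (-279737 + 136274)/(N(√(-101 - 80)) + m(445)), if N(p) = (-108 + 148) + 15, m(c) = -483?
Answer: 143463/428 ≈ 335.19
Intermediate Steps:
N(p) = 55 (N(p) = 40 + 15 = 55)
(-279737 + 136274)/(N(√(-101 - 80)) + m(445)) = (-279737 + 136274)/(55 - 483) = -143463/(-428) = -143463*(-1/428) = 143463/428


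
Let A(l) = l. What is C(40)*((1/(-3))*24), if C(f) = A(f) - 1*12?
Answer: -224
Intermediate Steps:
C(f) = -12 + f (C(f) = f - 1*12 = f - 12 = -12 + f)
C(40)*((1/(-3))*24) = (-12 + 40)*((1/(-3))*24) = 28*((1*(-1/3))*24) = 28*(-1/3*24) = 28*(-8) = -224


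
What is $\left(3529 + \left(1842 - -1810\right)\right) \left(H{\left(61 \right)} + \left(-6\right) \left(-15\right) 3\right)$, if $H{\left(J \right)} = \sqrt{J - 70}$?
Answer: $1938870 + 21543 i \approx 1.9389 \cdot 10^{6} + 21543.0 i$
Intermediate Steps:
$H{\left(J \right)} = \sqrt{-70 + J}$
$\left(3529 + \left(1842 - -1810\right)\right) \left(H{\left(61 \right)} + \left(-6\right) \left(-15\right) 3\right) = \left(3529 + \left(1842 - -1810\right)\right) \left(\sqrt{-70 + 61} + \left(-6\right) \left(-15\right) 3\right) = \left(3529 + \left(1842 + 1810\right)\right) \left(\sqrt{-9} + 90 \cdot 3\right) = \left(3529 + 3652\right) \left(3 i + 270\right) = 7181 \left(270 + 3 i\right) = 1938870 + 21543 i$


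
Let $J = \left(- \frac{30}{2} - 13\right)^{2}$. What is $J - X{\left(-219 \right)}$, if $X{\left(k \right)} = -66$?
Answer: $850$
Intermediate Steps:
$J = 784$ ($J = \left(\left(-30\right) \frac{1}{2} - 13\right)^{2} = \left(-15 - 13\right)^{2} = \left(-28\right)^{2} = 784$)
$J - X{\left(-219 \right)} = 784 - -66 = 784 + 66 = 850$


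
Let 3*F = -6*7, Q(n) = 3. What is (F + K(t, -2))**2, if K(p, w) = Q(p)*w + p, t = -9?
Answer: 841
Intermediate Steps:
K(p, w) = p + 3*w (K(p, w) = 3*w + p = p + 3*w)
F = -14 (F = (-6*7)/3 = (1/3)*(-42) = -14)
(F + K(t, -2))**2 = (-14 + (-9 + 3*(-2)))**2 = (-14 + (-9 - 6))**2 = (-14 - 15)**2 = (-29)**2 = 841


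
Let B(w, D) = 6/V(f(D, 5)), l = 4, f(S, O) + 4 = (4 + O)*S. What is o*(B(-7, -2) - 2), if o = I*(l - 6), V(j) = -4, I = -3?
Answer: -21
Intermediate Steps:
f(S, O) = -4 + S*(4 + O) (f(S, O) = -4 + (4 + O)*S = -4 + S*(4 + O))
B(w, D) = -3/2 (B(w, D) = 6/(-4) = 6*(-¼) = -3/2)
o = 6 (o = -3*(4 - 6) = -3*(-2) = 6)
o*(B(-7, -2) - 2) = 6*(-3/2 - 2) = 6*(-7/2) = -21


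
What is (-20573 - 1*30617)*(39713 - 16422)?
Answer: -1192266290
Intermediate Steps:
(-20573 - 1*30617)*(39713 - 16422) = (-20573 - 30617)*23291 = -51190*23291 = -1192266290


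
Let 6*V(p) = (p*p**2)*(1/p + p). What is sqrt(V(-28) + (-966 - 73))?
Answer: sqrt(913809)/3 ≈ 318.64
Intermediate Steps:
V(p) = p**3*(p + 1/p)/6 (V(p) = ((p*p**2)*(1/p + p))/6 = (p**3*(p + 1/p))/6 = p**3*(p + 1/p)/6)
sqrt(V(-28) + (-966 - 73)) = sqrt((1/6)*(-28)**2*(1 + (-28)**2) + (-966 - 73)) = sqrt((1/6)*784*(1 + 784) - 1039) = sqrt((1/6)*784*785 - 1039) = sqrt(307720/3 - 1039) = sqrt(304603/3) = sqrt(913809)/3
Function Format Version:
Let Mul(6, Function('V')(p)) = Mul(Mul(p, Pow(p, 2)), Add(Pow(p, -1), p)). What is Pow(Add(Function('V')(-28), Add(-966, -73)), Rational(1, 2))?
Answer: Mul(Rational(1, 3), Pow(913809, Rational(1, 2))) ≈ 318.64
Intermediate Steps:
Function('V')(p) = Mul(Rational(1, 6), Pow(p, 3), Add(p, Pow(p, -1))) (Function('V')(p) = Mul(Rational(1, 6), Mul(Mul(p, Pow(p, 2)), Add(Pow(p, -1), p))) = Mul(Rational(1, 6), Mul(Pow(p, 3), Add(p, Pow(p, -1)))) = Mul(Rational(1, 6), Pow(p, 3), Add(p, Pow(p, -1))))
Pow(Add(Function('V')(-28), Add(-966, -73)), Rational(1, 2)) = Pow(Add(Mul(Rational(1, 6), Pow(-28, 2), Add(1, Pow(-28, 2))), Add(-966, -73)), Rational(1, 2)) = Pow(Add(Mul(Rational(1, 6), 784, Add(1, 784)), -1039), Rational(1, 2)) = Pow(Add(Mul(Rational(1, 6), 784, 785), -1039), Rational(1, 2)) = Pow(Add(Rational(307720, 3), -1039), Rational(1, 2)) = Pow(Rational(304603, 3), Rational(1, 2)) = Mul(Rational(1, 3), Pow(913809, Rational(1, 2)))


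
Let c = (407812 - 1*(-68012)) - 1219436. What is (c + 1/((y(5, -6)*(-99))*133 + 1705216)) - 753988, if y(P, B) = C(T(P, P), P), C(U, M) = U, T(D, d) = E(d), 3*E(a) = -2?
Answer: -2566877414399/1713994 ≈ -1.4976e+6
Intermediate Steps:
E(a) = -⅔ (E(a) = (⅓)*(-2) = -⅔)
T(D, d) = -⅔
y(P, B) = -⅔
c = -743612 (c = (407812 + 68012) - 1219436 = 475824 - 1219436 = -743612)
(c + 1/((y(5, -6)*(-99))*133 + 1705216)) - 753988 = (-743612 + 1/(-⅔*(-99)*133 + 1705216)) - 753988 = (-743612 + 1/(66*133 + 1705216)) - 753988 = (-743612 + 1/(8778 + 1705216)) - 753988 = (-743612 + 1/1713994) - 753988 = -1274546506327/1713994 - 753988 = -2566877414399/1713994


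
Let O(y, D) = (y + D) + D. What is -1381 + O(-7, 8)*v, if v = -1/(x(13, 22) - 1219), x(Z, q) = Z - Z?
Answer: -1683430/1219 ≈ -1381.0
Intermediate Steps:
x(Z, q) = 0
O(y, D) = y + 2*D (O(y, D) = (D + y) + D = y + 2*D)
v = 1/1219 (v = -1/(0 - 1219) = -1/(-1219) = -1*(-1/1219) = 1/1219 ≈ 0.00082034)
-1381 + O(-7, 8)*v = -1381 + (-7 + 2*8)*(1/1219) = -1381 + (-7 + 16)*(1/1219) = -1381 + 9*(1/1219) = -1381 + 9/1219 = -1683430/1219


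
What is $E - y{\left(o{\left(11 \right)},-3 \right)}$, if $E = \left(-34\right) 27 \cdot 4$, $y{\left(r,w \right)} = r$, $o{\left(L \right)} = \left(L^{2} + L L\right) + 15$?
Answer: $-3929$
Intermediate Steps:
$o{\left(L \right)} = 15 + 2 L^{2}$ ($o{\left(L \right)} = \left(L^{2} + L^{2}\right) + 15 = 2 L^{2} + 15 = 15 + 2 L^{2}$)
$E = -3672$ ($E = \left(-918\right) 4 = -3672$)
$E - y{\left(o{\left(11 \right)},-3 \right)} = -3672 - \left(15 + 2 \cdot 11^{2}\right) = -3672 - \left(15 + 2 \cdot 121\right) = -3672 - \left(15 + 242\right) = -3672 - 257 = -3929$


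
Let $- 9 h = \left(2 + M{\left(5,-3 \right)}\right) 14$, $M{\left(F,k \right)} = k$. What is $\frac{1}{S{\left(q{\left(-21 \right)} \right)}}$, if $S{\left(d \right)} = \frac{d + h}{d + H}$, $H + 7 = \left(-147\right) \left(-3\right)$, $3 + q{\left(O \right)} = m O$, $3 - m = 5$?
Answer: $\frac{4257}{365} \approx 11.663$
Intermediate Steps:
$m = -2$ ($m = 3 - 5 = -2$)
$q{\left(O \right)} = -3 - 2 O$
$H = 434$ ($H = -7 - -441 = -7 + 441 = 434$)
$h = \frac{14}{9}$ ($h = - \frac{\left(2 - 3\right) 14}{9} = - \frac{\left(-1\right) 14}{9} = \left(- \frac{1}{9}\right) \left(-14\right) = \frac{14}{9} \approx 1.5556$)
$S{\left(d \right)} = \frac{\frac{14}{9} + d}{434 + d}$ ($S{\left(d \right)} = \frac{d + \frac{14}{9}}{d + 434} = \frac{\frac{14}{9} + d}{434 + d}$)
$\frac{1}{S{\left(q{\left(-21 \right)} \right)}} = \frac{1}{\frac{1}{434 - -39} \left(\frac{14}{9} - -39\right)} = \frac{1}{\frac{1}{434 + \left(-3 + 42\right)} \left(\frac{14}{9} + \left(-3 + 42\right)\right)} = \frac{1}{\frac{1}{434 + 39} \left(\frac{14}{9} + 39\right)} = \frac{1}{\frac{1}{473} \cdot \frac{365}{9}} = \frac{1}{\frac{365}{4257}} = \frac{4257}{365}$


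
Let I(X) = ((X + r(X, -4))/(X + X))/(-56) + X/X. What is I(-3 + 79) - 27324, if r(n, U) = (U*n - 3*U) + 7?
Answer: -12240693/448 ≈ -27323.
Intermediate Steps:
r(n, U) = 7 - 3*U + U*n (r(n, U) = (-3*U + U*n) + 7 = 7 - 3*U + U*n)
I(X) = 1 - (19 - 3*X)/(112*X) (I(X) = ((X + (7 - 3*(-4) - 4*X))/(X + X))/(-56) + X/X = ((X + (7 + 12 - 4*X))/((2*X)))*(-1/56) + 1 = ((X + (19 - 4*X))*(1/(2*X)))*(-1/56) + 1 = ((19 - 3*X)*(1/(2*X)))*(-1/56) + 1 = ((19 - 3*X)/(2*X))*(-1/56) + 1 = -(19 - 3*X)/(112*X) + 1 = 1 - (19 - 3*X)/(112*X))
I(-3 + 79) - 27324 = (-19 + 115*(-3 + 79))/(112*(-3 + 79)) - 27324 = (1/112)*(-19 + 115*76)/76 - 27324 = (1/112)*(1/76)*(-19 + 8740) - 27324 = (1/112)*(1/76)*8721 - 27324 = 459/448 - 27324 = -12240693/448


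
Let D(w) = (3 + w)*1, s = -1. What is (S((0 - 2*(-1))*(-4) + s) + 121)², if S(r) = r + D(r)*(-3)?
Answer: 16900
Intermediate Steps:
D(w) = 3 + w
S(r) = -9 - 2*r (S(r) = r + (3 + r)*(-3) = r + (-9 - 3*r) = -9 - 2*r)
(S((0 - 2*(-1))*(-4) + s) + 121)² = ((-9 - 2*((0 - 2*(-1))*(-4) - 1)) + 121)² = ((-9 - 2*((0 + 2)*(-4) - 1)) + 121)² = ((-9 - 2*(2*(-4) - 1)) + 121)² = ((-9 - 2*(-8 - 1)) + 121)² = ((-9 - 2*(-9)) + 121)² = ((-9 + 18) + 121)² = (9 + 121)² = 130² = 16900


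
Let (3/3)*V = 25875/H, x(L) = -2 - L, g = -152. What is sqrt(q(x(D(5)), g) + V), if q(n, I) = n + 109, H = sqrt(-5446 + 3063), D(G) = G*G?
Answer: sqrt(465652498 - 61660125*I*sqrt(2383))/2383 ≈ 17.583 - 15.072*I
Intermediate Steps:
D(G) = G**2
H = I*sqrt(2383) (H = sqrt(-2383) = I*sqrt(2383) ≈ 48.816*I)
V = -25875*I*sqrt(2383)/2383 (V = 25875/((I*sqrt(2383))) = 25875*(-I*sqrt(2383)/2383) = -25875*I*sqrt(2383)/2383 ≈ -530.05*I)
q(n, I) = 109 + n
sqrt(q(x(D(5)), g) + V) = sqrt((109 + (-2 - 1*5**2)) - 25875*I*sqrt(2383)/2383) = sqrt((109 + (-2 - 1*25)) - 25875*I*sqrt(2383)/2383) = sqrt((109 + (-2 - 25)) - 25875*I*sqrt(2383)/2383) = sqrt((109 - 27) - 25875*I*sqrt(2383)/2383) = sqrt(82 - 25875*I*sqrt(2383)/2383)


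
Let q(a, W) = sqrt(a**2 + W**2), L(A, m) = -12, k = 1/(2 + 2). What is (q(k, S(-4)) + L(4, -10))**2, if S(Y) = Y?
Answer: (48 - sqrt(257))**2/16 ≈ 63.875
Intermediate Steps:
k = 1/4 ≈ 0.25000
q(a, W) = sqrt(W**2 + a**2)
(q(k, S(-4)) + L(4, -10))**2 = (sqrt((-4)**2 + (1/4)**2) - 12)**2 = (sqrt(16 + 1/16) - 12)**2 = (sqrt(257/16) - 12)**2 = (sqrt(257)/4 - 12)**2 = (-12 + sqrt(257)/4)**2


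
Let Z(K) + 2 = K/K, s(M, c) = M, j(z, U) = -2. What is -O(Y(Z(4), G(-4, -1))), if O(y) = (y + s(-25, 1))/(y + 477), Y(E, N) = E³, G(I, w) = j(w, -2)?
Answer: 13/238 ≈ 0.054622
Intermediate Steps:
G(I, w) = -2
Z(K) = -1 (Z(K) = -2 + K/K = -2 + 1 = -1)
O(y) = (-25 + y)/(477 + y) (O(y) = (y - 25)/(y + 477) = (-25 + y)/(477 + y))
-O(Y(Z(4), G(-4, -1))) = -(-25 + (-1)³)/(477 + (-1)³) = -(-25 - 1)/(477 - 1) = -(-26)/476 = -1*(-13/238) = 13/238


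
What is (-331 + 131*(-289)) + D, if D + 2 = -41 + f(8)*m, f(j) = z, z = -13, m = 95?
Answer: -39468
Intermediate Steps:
f(j) = -13
D = -1278 (D = -2 + (-41 - 13*95) = -2 + (-41 - 1235) = -2 - 1276 = -1278)
(-331 + 131*(-289)) + D = (-331 + 131*(-289)) - 1278 = (-331 - 37859) - 1278 = -38190 - 1278 = -39468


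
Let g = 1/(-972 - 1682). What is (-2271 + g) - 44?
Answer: -6144011/2654 ≈ -2315.0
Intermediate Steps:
g = -1/2654 (g = 1/(-2654) = -1/2654 ≈ -0.00037679)
(-2271 + g) - 44 = (-2271 - 1/2654) - 44 = -6027235/2654 - 44 = -6144011/2654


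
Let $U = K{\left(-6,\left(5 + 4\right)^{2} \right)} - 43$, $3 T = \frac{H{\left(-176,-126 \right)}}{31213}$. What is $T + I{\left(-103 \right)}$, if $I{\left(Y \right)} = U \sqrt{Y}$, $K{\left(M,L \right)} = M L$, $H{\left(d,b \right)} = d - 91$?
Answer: $- \frac{89}{31213} - 529 i \sqrt{103} \approx -0.0028514 - 5368.8 i$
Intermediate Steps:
$H{\left(d,b \right)} = -91 + d$
$K{\left(M,L \right)} = L M$
$T = - \frac{89}{31213}$ ($T = \frac{\left(-91 - 176\right) \frac{1}{31213}}{3} = \frac{\left(-267\right) \frac{1}{31213}}{3} = \frac{1}{3} \left(- \frac{267}{31213}\right) = - \frac{89}{31213} \approx -0.0028514$)
$U = -529$ ($U = \left(5 + 4\right)^{2} \left(-6\right) - 43 = 9^{2} \left(-6\right) - 43 = 81 \left(-6\right) - 43 = -486 - 43 = -529$)
$I{\left(Y \right)} = - 529 \sqrt{Y}$
$T + I{\left(-103 \right)} = - \frac{89}{31213} - 529 \sqrt{-103} = - \frac{89}{31213} - 529 i \sqrt{103}$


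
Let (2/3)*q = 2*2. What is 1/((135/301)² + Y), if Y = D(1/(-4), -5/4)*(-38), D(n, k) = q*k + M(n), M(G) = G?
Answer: 181202/53400439 ≈ 0.0033933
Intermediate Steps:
q = 6 (q = 3*(2*2)/2 = (3/2)*4 = 6)
D(n, k) = n + 6*k (D(n, k) = 6*k + n = n + 6*k)
Y = 589/2 (Y = (1/(-4) + 6*(-5/4))*(-38) = (-¼ + 6*(-5*¼))*(-38) = (-¼ + 6*(-5/4))*(-38) = (-¼ - 15/2)*(-38) = -31/4*(-38) = 589/2 ≈ 294.50)
1/((135/301)² + Y) = 1/((135/301)² + 589/2) = 1/(18225/90601 + 589/2) = 1/(53400439/181202) = 181202/53400439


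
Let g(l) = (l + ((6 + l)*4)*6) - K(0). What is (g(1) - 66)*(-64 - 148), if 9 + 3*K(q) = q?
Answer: -22472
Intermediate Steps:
K(q) = -3 + q/3
g(l) = 147 + 25*l (g(l) = (l + ((6 + l)*4)*6) - (-3 + (1/3)*0) = (l + (24 + 4*l)*6) - (-3 + 0) = (l + (144 + 24*l)) - 1*(-3) = (144 + 25*l) + 3 = 147 + 25*l)
(g(1) - 66)*(-64 - 148) = ((147 + 25*1) - 66)*(-64 - 148) = ((147 + 25) - 66)*(-212) = (172 - 66)*(-212) = 106*(-212) = -22472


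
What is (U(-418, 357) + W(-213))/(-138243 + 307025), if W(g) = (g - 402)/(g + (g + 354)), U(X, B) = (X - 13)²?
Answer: 4458469/4050768 ≈ 1.1006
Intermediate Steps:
U(X, B) = (-13 + X)²
W(g) = (-402 + g)/(354 + 2*g) (W(g) = (-402 + g)/(g + (354 + g)) = (-402 + g)/(354 + 2*g))
(U(-418, 357) + W(-213))/(-138243 + 307025) = ((-13 - 418)² + (-402 - 213)/(2*(177 - 213)))/(-138243 + 307025) = ((-431)² + (½)*(-615)/(-36))/168782 = (185761 + (½)*(-1/36)*(-615))*(1/168782) = (185761 + 205/24)*(1/168782) = (4458469/24)*(1/168782) = 4458469/4050768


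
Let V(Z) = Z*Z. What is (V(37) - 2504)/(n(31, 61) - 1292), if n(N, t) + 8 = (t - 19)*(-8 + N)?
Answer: 1135/334 ≈ 3.3982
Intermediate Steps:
V(Z) = Z²
n(N, t) = -8 + (-19 + t)*(-8 + N) (n(N, t) = -8 + (t - 19)*(-8 + N) = -8 + (-19 + t)*(-8 + N))
(V(37) - 2504)/(n(31, 61) - 1292) = (37² - 2504)/((144 - 19*31 - 8*61 + 31*61) - 1292) = (1369 - 2504)/((144 - 589 - 488 + 1891) - 1292) = -1135/(958 - 1292) = -1135/(-334) = -1135*(-1/334) = 1135/334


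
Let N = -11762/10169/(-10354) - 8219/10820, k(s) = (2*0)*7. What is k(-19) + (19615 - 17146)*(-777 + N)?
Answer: -1093830647823490743/569617958660 ≈ -1.9203e+6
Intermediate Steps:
k(s) = 0 (k(s) = 0*7 = 0)
N = -432624907527/569617958660 (N = -11762*1/10169*(-1/10354) - 8219*1/10820 = -11762/10169*(-1/10354) - 8219/10820 = 5881/52644913 - 8219/10820 = -432624907527/569617958660 ≈ -0.75950)
k(-19) + (19615 - 17146)*(-777 + N) = 0 + (19615 - 17146)*(-777 - 432624907527/569617958660) = 0 + 2469*(-443025778786347/569617958660) = 0 - 1093830647823490743/569617958660 = -1093830647823490743/569617958660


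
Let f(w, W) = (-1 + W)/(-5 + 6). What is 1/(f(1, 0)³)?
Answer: -1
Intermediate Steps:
f(w, W) = -1 + W (f(w, W) = (-1 + W)/1 = (-1 + W)*1 = -1 + W)
1/(f(1, 0)³) = 1/((-1 + 0)³) = 1/((-1)³) = 1/(-1) = -1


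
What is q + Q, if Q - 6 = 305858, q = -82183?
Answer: 223681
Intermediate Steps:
Q = 305864 (Q = 6 + 305858 = 305864)
q + Q = -82183 + 305864 = 223681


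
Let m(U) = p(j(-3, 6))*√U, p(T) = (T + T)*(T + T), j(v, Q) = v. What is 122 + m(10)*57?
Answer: 122 + 2052*√10 ≈ 6611.0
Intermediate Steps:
p(T) = 4*T² (p(T) = (2*T)*(2*T) = 4*T²)
m(U) = 36*√U (m(U) = (4*(-3)²)*√U = (4*9)*√U = 36*√U)
122 + m(10)*57 = 122 + (36*√10)*57 = 122 + 2052*√10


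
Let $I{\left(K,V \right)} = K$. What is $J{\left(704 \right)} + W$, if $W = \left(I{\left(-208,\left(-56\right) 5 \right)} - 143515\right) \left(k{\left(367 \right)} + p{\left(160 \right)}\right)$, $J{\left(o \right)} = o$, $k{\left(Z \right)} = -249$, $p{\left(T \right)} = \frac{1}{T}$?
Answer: $\frac{5725893237}{160} \approx 3.5787 \cdot 10^{7}$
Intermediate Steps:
$W = \frac{5725780597}{160}$ ($W = \left(-208 - 143515\right) \left(-249 + \frac{1}{160}\right) = - 143723 \left(-249 + \frac{1}{160}\right) = \left(-143723\right) \left(- \frac{39839}{160}\right) = \frac{5725780597}{160} \approx 3.5786 \cdot 10^{7}$)
$J{\left(704 \right)} + W = 704 + \frac{5725780597}{160} = \frac{5725893237}{160}$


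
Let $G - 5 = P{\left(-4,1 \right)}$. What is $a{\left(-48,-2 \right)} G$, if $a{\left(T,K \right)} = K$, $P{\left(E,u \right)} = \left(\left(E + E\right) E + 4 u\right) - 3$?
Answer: $-76$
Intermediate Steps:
$P{\left(E,u \right)} = -3 + 2 E^{2} + 4 u$ ($P{\left(E,u \right)} = \left(2 E E + 4 u\right) - 3 = \left(2 E^{2} + 4 u\right) - 3 = -3 + 2 E^{2} + 4 u$)
$G = 38$ ($G = 5 + \left(-3 + 2 \left(-4\right)^{2} + 4 \cdot 1\right) = 5 + \left(-3 + 2 \cdot 16 + 4\right) = 5 + \left(-3 + 32 + 4\right) = 5 + 33 = 38$)
$a{\left(-48,-2 \right)} G = \left(-2\right) 38 = -76$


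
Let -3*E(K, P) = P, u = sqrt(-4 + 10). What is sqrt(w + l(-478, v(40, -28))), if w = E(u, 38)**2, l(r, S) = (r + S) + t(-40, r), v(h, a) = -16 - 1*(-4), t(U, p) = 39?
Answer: I*sqrt(2615)/3 ≈ 17.046*I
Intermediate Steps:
u = sqrt(6) ≈ 2.4495
E(K, P) = -P/3
v(h, a) = -12 (v(h, a) = -16 + 4 = -12)
l(r, S) = 39 + S + r (l(r, S) = (r + S) + 39 = (S + r) + 39 = 39 + S + r)
w = 1444/9 (w = (-1/3*38)**2 = (-38/3)**2 = 1444/9 ≈ 160.44)
sqrt(w + l(-478, v(40, -28))) = sqrt(1444/9 + (39 - 12 - 478)) = sqrt(1444/9 - 451) = sqrt(-2615/9) = I*sqrt(2615)/3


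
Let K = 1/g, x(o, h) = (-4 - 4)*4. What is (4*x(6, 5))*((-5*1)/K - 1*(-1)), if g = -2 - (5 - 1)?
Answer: -3968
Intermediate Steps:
x(o, h) = -32 (x(o, h) = -8*4 = -32)
g = -6 (g = -2 - 1*4 = -2 - 4 = -6)
K = -1/6 (K = 1/(-6) = -1/6 ≈ -0.16667)
(4*x(6, 5))*((-5*1)/K - 1*(-1)) = (4*(-32))*((-5*1)/(-1/6) - 1*(-1)) = -128*(-5*(-6) + 1) = -128*(30 + 1) = -128*31 = -3968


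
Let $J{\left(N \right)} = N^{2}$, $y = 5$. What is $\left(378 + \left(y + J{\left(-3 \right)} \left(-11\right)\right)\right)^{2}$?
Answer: $80656$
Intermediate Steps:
$\left(378 + \left(y + J{\left(-3 \right)} \left(-11\right)\right)\right)^{2} = \left(378 + \left(5 + \left(-3\right)^{2} \left(-11\right)\right)\right)^{2} = \left(378 + \left(5 + 9 \left(-11\right)\right)\right)^{2} = \left(378 + \left(5 - 99\right)\right)^{2} = \left(378 - 94\right)^{2} = 284^{2} = 80656$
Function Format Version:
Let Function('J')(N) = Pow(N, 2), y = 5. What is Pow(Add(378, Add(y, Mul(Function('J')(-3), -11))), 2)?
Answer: 80656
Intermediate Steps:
Pow(Add(378, Add(y, Mul(Function('J')(-3), -11))), 2) = Pow(Add(378, Add(5, Mul(Pow(-3, 2), -11))), 2) = Pow(Add(378, Add(5, Mul(9, -11))), 2) = Pow(Add(378, Add(5, -99)), 2) = Pow(Add(378, -94), 2) = Pow(284, 2) = 80656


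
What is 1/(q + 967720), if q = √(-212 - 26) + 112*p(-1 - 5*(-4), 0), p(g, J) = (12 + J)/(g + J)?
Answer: 174686228/169059713355247 - 361*I*√238/338119426710494 ≈ 1.0333e-6 - 1.6471e-11*I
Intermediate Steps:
p(g, J) = (12 + J)/(J + g)
q = 1344/19 + I*√238 (q = √(-212 - 26) + 112*((12 + 0)/(0 + (-1 - 5*(-4)))) = √(-238) + 112*(12/(0 + (-1 + 20))) = I*√238 + 112*(12/(0 + 19)) = I*√238 + 112*(12/19) = I*√238 + 1344/19 = 1344/19 + I*√238 ≈ 70.737 + 15.427*I)
1/(q + 967720) = 1/((1344/19 + I*√238) + 967720) = 1/(18388024/19 + I*√238)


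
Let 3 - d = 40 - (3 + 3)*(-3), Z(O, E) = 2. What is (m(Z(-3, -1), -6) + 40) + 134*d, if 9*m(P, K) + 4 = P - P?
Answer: -65974/9 ≈ -7330.4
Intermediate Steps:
m(P, K) = -4/9 (m(P, K) = -4/9 + (P - P)/9 = -4/9 + (1/9)*0 = -4/9 + 0 = -4/9)
d = -55 (d = 3 - (40 - (3 + 3)*(-3)) = 3 - (40 - 6*(-3)) = 3 - (40 - 1*(-18)) = 3 - (40 + 18) = 3 - 1*58 = 3 - 58 = -55)
(m(Z(-3, -1), -6) + 40) + 134*d = (-4/9 + 40) + 134*(-55) = 356/9 - 7370 = -65974/9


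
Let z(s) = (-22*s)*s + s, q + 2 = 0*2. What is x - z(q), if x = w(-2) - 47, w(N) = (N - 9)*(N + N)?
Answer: 87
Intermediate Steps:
w(N) = 2*N*(-9 + N) (w(N) = (-9 + N)*(2*N) = 2*N*(-9 + N))
q = -2 (q = -2 + 0*2 = -2 + 0 = -2)
z(s) = s - 22*s² (z(s) = -22*s² + s = s - 22*s²)
x = -3 (x = 2*(-2)*(-9 - 2) - 47 = 2*(-2)*(-11) - 47 = 44 - 47 = -3)
x - z(q) = -3 - (-2)*(1 - 22*(-2)) = -3 - (-2)*(1 + 44) = -3 - (-2)*45 = -3 - 1*(-90) = -3 + 90 = 87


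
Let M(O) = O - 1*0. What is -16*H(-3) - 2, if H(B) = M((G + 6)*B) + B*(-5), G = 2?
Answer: 142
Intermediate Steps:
M(O) = O (M(O) = O + 0 = O)
H(B) = 3*B (H(B) = (2 + 6)*B + B*(-5) = 8*B - 5*B = 3*B)
-16*H(-3) - 2 = -48*(-3) - 2 = -16*(-9) - 2 = 144 - 2 = 142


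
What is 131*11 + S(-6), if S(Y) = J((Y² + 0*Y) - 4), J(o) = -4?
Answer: 1437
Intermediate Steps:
S(Y) = -4
131*11 + S(-6) = 131*11 - 4 = 1441 - 4 = 1437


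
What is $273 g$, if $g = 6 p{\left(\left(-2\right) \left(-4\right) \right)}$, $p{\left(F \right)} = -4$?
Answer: $-6552$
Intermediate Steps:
$g = -24$ ($g = 6 \left(-4\right) = -24$)
$273 g = 273 \left(-24\right) = -6552$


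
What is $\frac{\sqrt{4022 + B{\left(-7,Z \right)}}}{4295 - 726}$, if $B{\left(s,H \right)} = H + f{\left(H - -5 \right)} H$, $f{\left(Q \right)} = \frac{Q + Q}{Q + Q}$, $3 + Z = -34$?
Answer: $\frac{2 \sqrt{987}}{3569} \approx 0.017605$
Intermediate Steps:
$Z = -37$ ($Z = -3 - 34 = -37$)
$f{\left(Q \right)} = 1$ ($f{\left(Q \right)} = \frac{2 Q}{2 Q} = 2 Q \frac{1}{2 Q} = 1$)
$B{\left(s,H \right)} = 2 H$ ($B{\left(s,H \right)} = H + 1 H = H + H = 2 H$)
$\frac{\sqrt{4022 + B{\left(-7,Z \right)}}}{4295 - 726} = \frac{\sqrt{4022 + 2 \left(-37\right)}}{4295 - 726} = \frac{\sqrt{4022 - 74}}{4295 - 726} = \frac{\sqrt{3948}}{3569} = 2 \sqrt{987} \cdot \frac{1}{3569} = \frac{2 \sqrt{987}}{3569}$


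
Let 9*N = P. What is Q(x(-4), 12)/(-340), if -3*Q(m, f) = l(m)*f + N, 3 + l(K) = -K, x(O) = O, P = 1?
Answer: 109/9180 ≈ 0.011874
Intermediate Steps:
N = 1/9 (N = (1/9)*1 = 1/9 ≈ 0.11111)
l(K) = -3 - K
Q(m, f) = -1/27 - f*(-3 - m)/3 (Q(m, f) = -((-3 - m)*f + 1/9)/3 = -(f*(-3 - m) + 1/9)/3 = -(1/9 + f*(-3 - m))/3 = -1/27 - f*(-3 - m)/3)
Q(x(-4), 12)/(-340) = (-1/27 + (1/3)*12*(3 - 4))/(-340) = (-1/27 + (1/3)*12*(-1))*(-1/340) = (-1/27 - 4)*(-1/340) = -109/27*(-1/340) = 109/9180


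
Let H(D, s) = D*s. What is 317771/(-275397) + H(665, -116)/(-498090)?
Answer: -1522604809/1524138797 ≈ -0.99899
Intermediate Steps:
317771/(-275397) + H(665, -116)/(-498090) = 317771/(-275397) + (665*(-116))/(-498090) = 317771*(-1/275397) - 77140*(-1/498090) = -317771/275397 + 7714/49809 = -1522604809/1524138797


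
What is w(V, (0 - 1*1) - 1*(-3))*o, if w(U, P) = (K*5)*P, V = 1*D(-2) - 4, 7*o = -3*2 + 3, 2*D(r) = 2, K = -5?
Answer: 150/7 ≈ 21.429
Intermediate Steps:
D(r) = 1 (D(r) = (½)*2 = 1)
o = -3/7 (o = (-3*2 + 3)/7 = (-6 + 3)/7 = (⅐)*(-3) = -3/7 ≈ -0.42857)
V = -3 (V = 1*1 - 4 = 1 - 4 = -3)
w(U, P) = -25*P (w(U, P) = (-5*5)*P = -25*P)
w(V, (0 - 1*1) - 1*(-3))*o = -25*((0 - 1*1) - 1*(-3))*(-3/7) = -25*((0 - 1) + 3)*(-3/7) = -25*(-1 + 3)*(-3/7) = -25*2*(-3/7) = -50*(-3/7) = 150/7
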